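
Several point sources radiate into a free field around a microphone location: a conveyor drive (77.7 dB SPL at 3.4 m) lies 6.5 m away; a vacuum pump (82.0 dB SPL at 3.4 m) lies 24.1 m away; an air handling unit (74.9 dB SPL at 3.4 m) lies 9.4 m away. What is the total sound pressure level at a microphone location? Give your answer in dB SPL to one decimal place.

73.7 dB SPL

First find each source's level at the receiver (point-source: −20·log₁₀(r/r_ref)), then combine on an intensity basis.
conveyor drive: 77.7 − 20·log₁₀(6.5/3.4) = 77.7 − 5.63 = 72.07 dB SPL.
vacuum pump: 82.0 − 20·log₁₀(24.1/3.4) = 82.0 − 17.01 = 64.99 dB SPL.
air handling unit: 74.9 − 20·log₁₀(9.4/3.4) = 74.9 − 8.83 = 66.07 dB SPL.
Σ 10^(L/10) = 2.331e+07 → L_total = 10·log₁₀(2.331e+07) = 73.68 dB SPL.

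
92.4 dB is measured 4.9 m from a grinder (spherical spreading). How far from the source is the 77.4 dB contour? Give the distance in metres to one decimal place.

For a point source L₁ − L₂ = 20·log₁₀(r₂/r₁), so r₂ = r₁·10^((L₁−L₂)/20).
r₂ = 4.9·10^((92.4−77.4)/20) = 4.9·10^(15.0/20) = 27.55 m.

27.6 m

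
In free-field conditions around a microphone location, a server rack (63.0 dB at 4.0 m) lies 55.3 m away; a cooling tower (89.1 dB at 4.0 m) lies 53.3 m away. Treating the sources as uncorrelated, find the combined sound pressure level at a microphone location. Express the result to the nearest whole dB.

67 dB

First find each source's level at the receiver (point-source: −20·log₁₀(r/r_ref)), then combine on an intensity basis.
server rack: 63.0 − 20·log₁₀(55.3/4.0) = 63.0 − 22.81 = 40.19 dB.
cooling tower: 89.1 − 20·log₁₀(53.3/4.0) = 89.1 − 22.49 = 66.61 dB.
Σ 10^(L/10) = 4.588e+06 → L_total = 10·log₁₀(4.588e+06) = 66.62 dB.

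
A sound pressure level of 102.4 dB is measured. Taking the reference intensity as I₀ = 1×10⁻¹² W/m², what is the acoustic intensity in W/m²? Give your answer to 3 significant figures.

0.0174 W/m²

L = 10·log₁₀(I/I₀) ⇒ I = I₀·10^(L/10) = 10⁻¹² × 10^10.24.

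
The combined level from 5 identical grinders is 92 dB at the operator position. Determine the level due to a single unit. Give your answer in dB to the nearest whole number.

5 equal contributions raise the level by 10·log₁₀ 5 = 6.990 dB, so each unit alone gives 92 − 6.990.

85 dB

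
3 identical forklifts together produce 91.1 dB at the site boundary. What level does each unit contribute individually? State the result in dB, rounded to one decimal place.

3 equal contributions raise the level by 10·log₁₀ 3 = 4.771 dB, so each unit alone gives 91.1 − 4.771.

86.3 dB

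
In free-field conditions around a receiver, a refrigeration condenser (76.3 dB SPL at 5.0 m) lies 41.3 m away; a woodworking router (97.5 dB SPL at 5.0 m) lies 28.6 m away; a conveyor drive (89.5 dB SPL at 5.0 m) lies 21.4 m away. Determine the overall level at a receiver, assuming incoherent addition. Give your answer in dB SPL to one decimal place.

83.4 dB SPL

Propagate each source to the receiver with L = L_ref − 20·log₁₀(r/r_ref), then add intensities.
refrigeration condenser: 76.3 − 20·log₁₀(41.3/5.0) = 76.3 − 18.34 = 57.96 dB SPL.
woodworking router: 97.5 − 20·log₁₀(28.6/5.0) = 97.5 − 15.15 = 82.35 dB SPL.
conveyor drive: 89.5 − 20·log₁₀(21.4/5.0) = 89.5 − 12.63 = 76.87 dB SPL.
Σ 10^(L/10) = 2.212e+08 → L_total = 10·log₁₀(2.212e+08) = 83.45 dB SPL.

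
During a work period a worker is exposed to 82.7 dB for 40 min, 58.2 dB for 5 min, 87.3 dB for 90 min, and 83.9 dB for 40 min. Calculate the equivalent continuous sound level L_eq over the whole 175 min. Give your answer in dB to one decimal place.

85.7 dB

The energy average is taken in the linear domain: L_eq = 10·log₁₀[(Σ tᵢ·10^(Lᵢ/10))/T], T = 175 min.
Σ tᵢ·10^(Lᵢ/10) = 40·10^(82.7/10) + 5·10^(58.2/10) + 90·10^(87.3/10) + 40·10^(83.9/10) = 6.560e+10.
L_eq = 10·log₁₀(6.560e+10/175) = 85.74 dB.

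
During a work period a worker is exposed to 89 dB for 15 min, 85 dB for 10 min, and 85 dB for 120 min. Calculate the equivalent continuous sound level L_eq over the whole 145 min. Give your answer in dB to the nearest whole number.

86 dB

The energy average is taken in the linear domain: L_eq = 10·log₁₀[(Σ tᵢ·10^(Lᵢ/10))/T], T = 145 min.
Σ tᵢ·10^(Lᵢ/10) = 15·10^(89/10) + 10·10^(85/10) + 120·10^(85/10) = 5.302e+10.
L_eq = 10·log₁₀(5.302e+10/145) = 85.63 dB.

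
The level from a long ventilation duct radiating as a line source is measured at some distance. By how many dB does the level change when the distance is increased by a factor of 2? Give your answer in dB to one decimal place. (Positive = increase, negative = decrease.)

-3.0 dB

Line-source spreading: ΔL = −10·log₁₀(r₂/r₁).
ΔL = −10·log₁₀(2) = -3.01 dB.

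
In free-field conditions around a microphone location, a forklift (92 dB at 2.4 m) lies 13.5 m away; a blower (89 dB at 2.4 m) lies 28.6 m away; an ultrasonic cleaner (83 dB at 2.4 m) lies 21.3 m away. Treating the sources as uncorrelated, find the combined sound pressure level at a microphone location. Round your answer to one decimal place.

Propagate each source to the receiver with L = L_ref − 20·log₁₀(r/r_ref), then add intensities.
forklift: 92 − 20·log₁₀(13.5/2.4) = 92 − 15.00 = 77.00 dB.
blower: 89 − 20·log₁₀(28.6/2.4) = 89 − 21.52 = 67.48 dB.
ultrasonic cleaner: 83 − 20·log₁₀(21.3/2.4) = 83 − 18.96 = 64.04 dB.
Σ 10^(L/10) = 5.822e+07 → L_total = 10·log₁₀(5.822e+07) = 77.65 dB.

77.7 dB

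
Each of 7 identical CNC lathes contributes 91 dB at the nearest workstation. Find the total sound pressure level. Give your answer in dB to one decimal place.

N identical incoherent sources raise the level by 10·log₁₀ N.
L_total = 91 + 10·log₁₀(7) = 91 + 8.451 = 99.45 dB.

99.5 dB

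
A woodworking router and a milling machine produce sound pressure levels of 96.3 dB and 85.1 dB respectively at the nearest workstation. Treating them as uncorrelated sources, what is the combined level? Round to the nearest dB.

For uncorrelated sources the intensities add, so convert each level to linear form, sum, and take 10·log₁₀ of the total.
Σ 10^(L/10) = 10^(96.3/10) + 10^(85.1/10) = 4.589e+09.
L_total = 10·log₁₀(4.589e+09) = 96.62 dB.

97 dB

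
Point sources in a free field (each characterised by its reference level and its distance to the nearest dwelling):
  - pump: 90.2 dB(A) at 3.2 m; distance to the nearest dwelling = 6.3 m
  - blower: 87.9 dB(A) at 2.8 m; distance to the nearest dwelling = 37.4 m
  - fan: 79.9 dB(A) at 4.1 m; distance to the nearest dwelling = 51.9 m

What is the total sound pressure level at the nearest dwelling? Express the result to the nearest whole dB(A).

84 dB(A)

Apply inverse-square spreading to bring every level to the receiver, then sum 10^(L/10).
pump: 90.2 − 20·log₁₀(6.3/3.2) = 90.2 − 5.88 = 84.32 dB(A).
blower: 87.9 − 20·log₁₀(37.4/2.8) = 87.9 − 22.51 = 65.39 dB(A).
fan: 79.9 − 20·log₁₀(51.9/4.1) = 79.9 − 22.05 = 57.85 dB(A).
Σ 10^(L/10) = 2.742e+08 → L_total = 10·log₁₀(2.742e+08) = 84.38 dB(A).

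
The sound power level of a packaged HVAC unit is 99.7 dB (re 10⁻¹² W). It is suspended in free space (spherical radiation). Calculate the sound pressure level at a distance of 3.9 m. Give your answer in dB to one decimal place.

76.9 dB

Free-field spherical radiation: L_p = L_w − 10·log₁₀(4π·r²), r = 3.9 m.
4π·r² = 191.1 m², 10·log₁₀ of that is 22.813 dB.
L_p = 99.7 − 22.813 = 76.89 dB.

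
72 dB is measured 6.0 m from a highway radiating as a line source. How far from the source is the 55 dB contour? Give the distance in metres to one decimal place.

300.7 m

Line-source spreading drops the level by 10·log₁₀(r₂/r₁); inverting, r₂/r₁ = 10^(ΔL/10).
r₂ = 6.0·10^((72−55)/10) = 6.0·10^(17.0/10) = 300.71 m.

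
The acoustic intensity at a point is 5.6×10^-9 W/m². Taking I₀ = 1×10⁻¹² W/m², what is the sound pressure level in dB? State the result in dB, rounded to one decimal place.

Dividing by I₀ shifts the exponent by 12: I/I₀ = 5.6×10^3.
L = 10·(0.7482 + 3) = 37.48 dB.

37.5 dB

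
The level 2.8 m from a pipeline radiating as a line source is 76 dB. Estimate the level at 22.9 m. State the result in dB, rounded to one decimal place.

Line-source attenuation: ΔL = 10·log₁₀(r₂/r₁) = 10·log₁₀(22.9/2.8) = 9.127 dB.
L₂ = 76 − 10·log₁₀(22.9/2.8) = 76 − 9.127 = 66.87 dB.

66.9 dB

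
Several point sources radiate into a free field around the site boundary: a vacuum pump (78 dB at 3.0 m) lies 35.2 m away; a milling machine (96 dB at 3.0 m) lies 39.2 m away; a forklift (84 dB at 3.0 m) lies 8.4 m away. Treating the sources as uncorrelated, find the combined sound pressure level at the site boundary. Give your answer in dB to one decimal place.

First find each source's level at the receiver (point-source: −20·log₁₀(r/r_ref)), then combine on an intensity basis.
vacuum pump: 78 − 20·log₁₀(35.2/3.0) = 78 − 21.39 = 56.61 dB.
milling machine: 96 − 20·log₁₀(39.2/3.0) = 96 − 22.32 = 73.68 dB.
forklift: 84 − 20·log₁₀(8.4/3.0) = 84 − 8.94 = 75.06 dB.
Σ 10^(L/10) = 5.581e+07 → L_total = 10·log₁₀(5.581e+07) = 77.47 dB.

77.5 dB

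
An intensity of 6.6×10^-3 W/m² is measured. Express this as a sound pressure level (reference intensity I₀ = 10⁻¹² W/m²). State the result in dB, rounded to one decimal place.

Dividing by I₀ shifts the exponent by 12: I/I₀ = 6.6×10^9.
L = 10·(0.8195 + 9) = 98.20 dB.

98.2 dB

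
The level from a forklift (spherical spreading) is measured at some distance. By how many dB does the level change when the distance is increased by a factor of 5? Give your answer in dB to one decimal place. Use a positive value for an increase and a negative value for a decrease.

-14.0 dB

Point-source spreading: ΔL = −20·log₁₀(r₂/r₁).
ΔL = −20·log₁₀(5) = -13.98 dB.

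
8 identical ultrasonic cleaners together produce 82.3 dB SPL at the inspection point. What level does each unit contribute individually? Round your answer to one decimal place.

73.3 dB SPL

Dividing the total intensity by 8 lowers the level by 10·log₁₀ 8 = 9.031 dB: L₁ = 82.3 − 9.031.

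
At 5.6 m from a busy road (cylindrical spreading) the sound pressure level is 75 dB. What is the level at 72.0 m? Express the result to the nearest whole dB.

Line-source attenuation: ΔL = 10·log₁₀(r₂/r₁) = 10·log₁₀(72.0/5.6) = 11.091 dB.
L₂ = 75 − 10·log₁₀(72.0/5.6) = 75 − 11.091 = 63.91 dB.

64 dB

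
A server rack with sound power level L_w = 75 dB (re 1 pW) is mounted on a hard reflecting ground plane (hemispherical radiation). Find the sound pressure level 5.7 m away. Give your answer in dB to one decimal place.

51.9 dB

The power spreads over a hemisphere of area 2π·r², so L_p = L_w − 10·log₁₀(2π·r²).
2π·r² = 204.1 m², 10·log₁₀ of that is 23.099 dB.
L_p = 75 − 23.099 = 51.90 dB.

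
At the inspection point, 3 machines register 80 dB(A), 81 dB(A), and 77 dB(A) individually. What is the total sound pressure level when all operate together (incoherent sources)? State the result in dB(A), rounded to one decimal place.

84.4 dB(A)

Incoherent sources combine by intensity addition: L_total = 10·log₁₀(Σ 10^(L_i/10)).
Σ 10^(L/10) = 10^(80/10) + 10^(81/10) + 10^(77/10) = 2.760e+08.
L_total = 10·log₁₀(2.760e+08) = 84.41 dB(A).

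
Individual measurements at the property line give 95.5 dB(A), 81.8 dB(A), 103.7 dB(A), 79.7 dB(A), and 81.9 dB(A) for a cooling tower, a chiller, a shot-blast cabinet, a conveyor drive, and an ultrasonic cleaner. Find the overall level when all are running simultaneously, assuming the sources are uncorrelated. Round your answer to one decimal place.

For uncorrelated sources the intensities add, so convert each level to linear form, sum, and take 10·log₁₀ of the total.
Σ 10^(L/10) = 10^(95.5/10) + 10^(81.8/10) + 10^(103.7/10) + 10^(79.7/10) + 10^(81.9/10) = 2.739e+10.
L_total = 10·log₁₀(2.739e+10) = 104.38 dB(A).

104.4 dB(A)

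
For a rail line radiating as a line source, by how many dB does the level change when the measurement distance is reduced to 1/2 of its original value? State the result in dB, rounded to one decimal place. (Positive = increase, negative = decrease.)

+3.0 dB

A line source loses 3 dB per doubling of distance; generally ΔL = −10·log₁₀(r₂/r₁).
ΔL = −10·log₁₀(0.5) = +3.01 dB.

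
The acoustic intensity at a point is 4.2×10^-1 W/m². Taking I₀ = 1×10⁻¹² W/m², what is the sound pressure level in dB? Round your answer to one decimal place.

116.2 dB

L = 10·log₁₀(I/I₀) = 10·log₁₀(4.2×10^-1/10⁻¹²) = 10·log₁₀(4.2×10^11).
L = 10·(0.6232 + 11) = 116.23 dB.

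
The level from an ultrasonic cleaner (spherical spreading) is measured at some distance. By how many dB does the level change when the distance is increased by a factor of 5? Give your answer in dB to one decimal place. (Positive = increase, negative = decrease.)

-14.0 dB

With spherical spreading the level changes by −20·log₁₀(r₂/r₁).
ΔL = −20·log₁₀(5) = -13.98 dB.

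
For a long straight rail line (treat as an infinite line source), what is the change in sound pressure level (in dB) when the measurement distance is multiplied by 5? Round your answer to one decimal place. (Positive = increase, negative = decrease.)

-7.0 dB

With cylindrical spreading the level changes by −10·log₁₀(r₂/r₁).
ΔL = −10·log₁₀(5) = -6.99 dB.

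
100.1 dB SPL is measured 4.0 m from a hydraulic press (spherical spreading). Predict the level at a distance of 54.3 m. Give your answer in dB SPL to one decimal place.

Point-source attenuation: ΔL = 20·log₁₀(r₂/r₁) = 20·log₁₀(54.3/4.0) = 22.655 dB.
L₂ = 100.1 − 20·log₁₀(54.3/4.0) = 100.1 − 22.655 = 77.45 dB SPL.

77.4 dB SPL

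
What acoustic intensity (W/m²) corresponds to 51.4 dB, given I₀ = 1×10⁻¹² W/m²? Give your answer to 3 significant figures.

I = I₀·10^(L/10) = 10⁻¹² × 10^(51.4/10) = 10^(-6.860).

1.38e-07 W/m²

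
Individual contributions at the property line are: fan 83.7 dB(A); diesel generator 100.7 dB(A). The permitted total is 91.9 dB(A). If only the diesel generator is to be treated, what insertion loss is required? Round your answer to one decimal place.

9.5 dB

The untreated sources together contribute 10^(83.7/10) = 2.344e+08, i.e. 83.70 dB(A).
The limit corresponds to 10^(91.9/10) = 1.549e+09; subtracting the fixed part leaves 1.314e+09 for the diesel generator, i.e. 91.19 dB(A).
Required insertion loss = 100.7 − 91.19 = 9.51 dB.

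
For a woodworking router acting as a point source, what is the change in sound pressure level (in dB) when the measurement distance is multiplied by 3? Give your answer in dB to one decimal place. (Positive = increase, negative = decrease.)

A point source loses 6 dB per doubling of distance; generally ΔL = −20·log₁₀(r₂/r₁).
ΔL = −20·log₁₀(3) = -9.54 dB.

-9.5 dB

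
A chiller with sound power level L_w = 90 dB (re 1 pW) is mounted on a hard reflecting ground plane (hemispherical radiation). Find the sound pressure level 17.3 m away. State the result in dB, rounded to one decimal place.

The power spreads over a hemisphere of area 2π·r², so L_p = L_w − 10·log₁₀(2π·r²).
2π·r² = 1880 m², 10·log₁₀ of that is 32.743 dB.
L_p = 90 − 32.743 = 57.26 dB.

57.3 dB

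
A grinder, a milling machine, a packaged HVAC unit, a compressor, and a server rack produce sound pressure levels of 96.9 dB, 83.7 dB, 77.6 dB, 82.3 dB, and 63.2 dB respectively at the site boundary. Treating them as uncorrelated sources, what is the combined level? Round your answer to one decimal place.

Incoherent sources combine by intensity addition: L_total = 10·log₁₀(Σ 10^(L_i/10)).
Σ 10^(L/10) = 10^(96.9/10) + 10^(83.7/10) + 10^(77.6/10) + 10^(82.3/10) + 10^(63.2/10) = 5.362e+09.
L_total = 10·log₁₀(5.362e+09) = 97.29 dB.

97.3 dB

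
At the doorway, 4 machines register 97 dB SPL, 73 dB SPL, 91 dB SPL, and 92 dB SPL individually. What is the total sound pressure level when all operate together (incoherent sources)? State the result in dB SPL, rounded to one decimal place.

99.0 dB SPL

Incoherent sources combine by intensity addition: L_total = 10·log₁₀(Σ 10^(L_i/10)).
Σ 10^(L/10) = 10^(97/10) + 10^(73/10) + 10^(91/10) + 10^(92/10) = 7.876e+09.
L_total = 10·log₁₀(7.876e+09) = 98.96 dB SPL.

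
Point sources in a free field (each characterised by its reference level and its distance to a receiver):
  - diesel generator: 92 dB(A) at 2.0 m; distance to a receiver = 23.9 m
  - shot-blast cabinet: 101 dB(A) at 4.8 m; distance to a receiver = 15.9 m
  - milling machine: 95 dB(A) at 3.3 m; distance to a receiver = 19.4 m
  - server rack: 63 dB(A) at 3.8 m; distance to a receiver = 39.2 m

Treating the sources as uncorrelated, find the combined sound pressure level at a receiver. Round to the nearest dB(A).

Apply inverse-square spreading to bring every level to the receiver, then sum 10^(L/10).
diesel generator: 92 − 20·log₁₀(23.9/2.0) = 92 − 21.55 = 70.45 dB(A).
shot-blast cabinet: 101 − 20·log₁₀(15.9/4.8) = 101 − 10.40 = 90.60 dB(A).
milling machine: 95 − 20·log₁₀(19.4/3.3) = 95 − 15.39 = 79.61 dB(A).
server rack: 63 − 20·log₁₀(39.2/3.8) = 63 − 20.27 = 42.73 dB(A).
Σ 10^(L/10) = 1.250e+09 → L_total = 10·log₁₀(1.250e+09) = 90.97 dB(A).

91 dB(A)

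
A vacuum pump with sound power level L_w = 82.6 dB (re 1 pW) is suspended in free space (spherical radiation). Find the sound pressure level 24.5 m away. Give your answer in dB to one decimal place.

43.8 dB

L_p = L_w − 10·log₁₀(4π·r²) with r = 24.5 m.
4π·r² = 7543 m², 10·log₁₀ of that is 38.775 dB.
L_p = 82.6 − 38.775 = 43.82 dB.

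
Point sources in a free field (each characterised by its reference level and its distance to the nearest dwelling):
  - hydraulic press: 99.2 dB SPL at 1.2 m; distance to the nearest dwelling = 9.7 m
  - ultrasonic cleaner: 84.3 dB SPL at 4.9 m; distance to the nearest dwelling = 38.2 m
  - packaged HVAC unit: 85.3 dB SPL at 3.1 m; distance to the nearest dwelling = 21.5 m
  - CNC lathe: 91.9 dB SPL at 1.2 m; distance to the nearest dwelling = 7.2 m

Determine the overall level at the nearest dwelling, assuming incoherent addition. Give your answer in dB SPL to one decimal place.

Apply inverse-square spreading to bring every level to the receiver, then sum 10^(L/10).
hydraulic press: 99.2 − 20·log₁₀(9.7/1.2) = 99.2 − 18.15 = 81.05 dB SPL.
ultrasonic cleaner: 84.3 − 20·log₁₀(38.2/4.9) = 84.3 − 17.84 = 66.46 dB SPL.
packaged HVAC unit: 85.3 − 20·log₁₀(21.5/3.1) = 85.3 − 16.82 = 68.48 dB SPL.
CNC lathe: 91.9 − 20·log₁₀(7.2/1.2) = 91.9 − 15.56 = 76.34 dB SPL.
Σ 10^(L/10) = 1.818e+08 → L_total = 10·log₁₀(1.818e+08) = 82.60 dB SPL.

82.6 dB SPL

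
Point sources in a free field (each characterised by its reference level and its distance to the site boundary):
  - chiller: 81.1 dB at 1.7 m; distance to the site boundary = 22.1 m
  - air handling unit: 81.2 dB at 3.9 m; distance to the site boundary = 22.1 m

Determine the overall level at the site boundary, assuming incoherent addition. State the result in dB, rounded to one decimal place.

66.9 dB

Apply inverse-square spreading to bring every level to the receiver, then sum 10^(L/10).
chiller: 81.1 − 20·log₁₀(22.1/1.7) = 81.1 − 22.28 = 58.82 dB.
air handling unit: 81.2 − 20·log₁₀(22.1/3.9) = 81.2 − 15.07 = 66.13 dB.
Σ 10^(L/10) = 4.868e+06 → L_total = 10·log₁₀(4.868e+06) = 66.87 dB.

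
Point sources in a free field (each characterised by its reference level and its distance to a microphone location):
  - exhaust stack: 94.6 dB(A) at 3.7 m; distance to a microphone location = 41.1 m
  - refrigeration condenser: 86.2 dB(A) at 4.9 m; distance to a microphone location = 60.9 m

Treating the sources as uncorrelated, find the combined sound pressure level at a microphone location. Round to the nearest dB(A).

74 dB(A)

First find each source's level at the receiver (point-source: −20·log₁₀(r/r_ref)), then combine on an intensity basis.
exhaust stack: 94.6 − 20·log₁₀(41.1/3.7) = 94.6 − 20.91 = 73.69 dB(A).
refrigeration condenser: 86.2 − 20·log₁₀(60.9/4.9) = 86.2 − 21.89 = 64.31 dB(A).
Σ 10^(L/10) = 2.607e+07 → L_total = 10·log₁₀(2.607e+07) = 74.16 dB(A).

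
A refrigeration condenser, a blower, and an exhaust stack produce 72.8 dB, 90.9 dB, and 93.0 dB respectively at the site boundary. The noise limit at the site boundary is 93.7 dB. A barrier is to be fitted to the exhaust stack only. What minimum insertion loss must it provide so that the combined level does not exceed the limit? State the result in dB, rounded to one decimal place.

2.6 dB

Fixed contribution from the other sources: Σ 10^(L/10) = 10^(72.8/10) + 10^(90.9/10) = 1.249e+09 (90.97 dB).
To meet 93.7 dB overall, the treated exhaust stack may contribute at most 10^(93.7/10) − 1.249e+09 = 1.095e+09, i.e. 90.39 dB.
So the exhaust stack must be reduced from 93.0 to 90.39 dB: IL = 2.61 dB.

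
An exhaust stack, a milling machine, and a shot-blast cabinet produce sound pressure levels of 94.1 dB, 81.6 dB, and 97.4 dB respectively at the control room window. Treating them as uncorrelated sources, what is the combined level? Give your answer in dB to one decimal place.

99.1 dB

Incoherent sources combine by intensity addition: L_total = 10·log₁₀(Σ 10^(L_i/10)).
Σ 10^(L/10) = 10^(94.1/10) + 10^(81.6/10) + 10^(97.4/10) = 8.210e+09.
L_total = 10·log₁₀(8.210e+09) = 99.14 dB.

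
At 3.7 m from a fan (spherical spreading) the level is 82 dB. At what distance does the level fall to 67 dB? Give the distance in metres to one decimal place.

Point-source spreading drops the level by 20·log₁₀(r₂/r₁); inverting, r₂/r₁ = 10^(ΔL/20).
r₂ = 3.7·10^((82−67)/20) = 3.7·10^(15.0/20) = 20.81 m.

20.8 m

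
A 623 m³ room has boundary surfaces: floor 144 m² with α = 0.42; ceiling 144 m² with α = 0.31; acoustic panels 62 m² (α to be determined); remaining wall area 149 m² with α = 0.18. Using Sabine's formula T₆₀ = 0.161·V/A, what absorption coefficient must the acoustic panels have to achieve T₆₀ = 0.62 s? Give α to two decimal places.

0.48

Required total absorption A = 0.161·623/0.62 = 161.78 m².
Absorption from the other surfaces = 144·0.42 + 144·0.31 + 149·0.18 = 131.94 m², so the acoustic panels must supply 29.84 m² over 62 m².
α = 29.84/62 = 0.481.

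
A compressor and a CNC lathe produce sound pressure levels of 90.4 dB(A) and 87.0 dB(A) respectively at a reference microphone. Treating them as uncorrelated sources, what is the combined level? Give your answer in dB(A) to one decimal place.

For uncorrelated sources the intensities add, so convert each level to linear form, sum, and take 10·log₁₀ of the total.
Σ 10^(L/10) = 10^(90.4/10) + 10^(87.0/10) = 1.598e+09.
L_total = 10·log₁₀(1.598e+09) = 92.03 dB(A).

92.0 dB(A)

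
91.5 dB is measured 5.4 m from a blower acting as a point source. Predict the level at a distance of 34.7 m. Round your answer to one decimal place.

Spherical spreading from a point source gives a 20·log₁₀(r₂/r₁) drop.
L₂ = 91.5 − 20·log₁₀(34.7/5.4) = 91.5 − 16.159 = 75.34 dB.

75.3 dB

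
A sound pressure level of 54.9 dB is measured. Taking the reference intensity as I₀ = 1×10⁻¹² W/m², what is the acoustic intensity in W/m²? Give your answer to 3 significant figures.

L = 10·log₁₀(I/I₀) ⇒ I = I₀·10^(L/10) = 10⁻¹² × 10^5.49.

3.09e-07 W/m²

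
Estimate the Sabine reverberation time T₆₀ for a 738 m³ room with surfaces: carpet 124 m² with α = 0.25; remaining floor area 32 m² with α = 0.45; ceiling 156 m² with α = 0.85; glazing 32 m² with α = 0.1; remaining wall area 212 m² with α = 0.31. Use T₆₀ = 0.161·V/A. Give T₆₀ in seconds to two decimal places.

A = Σ Sᵢαᵢ = 124·0.25 + 32·0.45 + 156·0.85 + 32·0.1 + 212·0.31 = 246.92 m².
T₆₀ = 0.161 × 738 / 246.92 = 0.481 s.

0.48 s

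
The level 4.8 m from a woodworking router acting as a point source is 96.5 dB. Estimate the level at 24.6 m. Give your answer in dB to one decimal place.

Point-source attenuation: ΔL = 20·log₁₀(r₂/r₁) = 20·log₁₀(24.6/4.8) = 14.194 dB.
L₂ = 96.5 − 20·log₁₀(24.6/4.8) = 96.5 − 14.194 = 82.31 dB.

82.3 dB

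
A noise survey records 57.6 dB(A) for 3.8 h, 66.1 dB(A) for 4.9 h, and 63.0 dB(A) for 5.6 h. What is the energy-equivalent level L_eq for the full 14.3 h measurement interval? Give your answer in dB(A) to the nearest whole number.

Weight each interval's intensity by its duration and average over T = 14.3 h:
Σ tᵢ·10^(Lᵢ/10) = 3.8·10^(57.6/10) + 4.9·10^(66.1/10) + 5.6·10^(63.0/10) = 3.332e+07.
L_eq = 10·log₁₀(3.332e+07/14.3) = 63.67 dB(A).

64 dB(A)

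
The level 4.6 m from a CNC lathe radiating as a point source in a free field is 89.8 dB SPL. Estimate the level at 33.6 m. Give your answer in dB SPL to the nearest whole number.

73 dB SPL

For a point source, L₂ = L₁ − 20·log₁₀(r₂/r₁).
L₂ = 89.8 − 20·log₁₀(33.6/4.6) = 89.8 − 17.272 = 72.53 dB SPL.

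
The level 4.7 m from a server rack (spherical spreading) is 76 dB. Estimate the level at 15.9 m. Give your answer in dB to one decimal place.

65.4 dB

Point-source attenuation: ΔL = 20·log₁₀(r₂/r₁) = 20·log₁₀(15.9/4.7) = 10.586 dB.
L₂ = 76 − 20·log₁₀(15.9/4.7) = 76 − 10.586 = 65.41 dB.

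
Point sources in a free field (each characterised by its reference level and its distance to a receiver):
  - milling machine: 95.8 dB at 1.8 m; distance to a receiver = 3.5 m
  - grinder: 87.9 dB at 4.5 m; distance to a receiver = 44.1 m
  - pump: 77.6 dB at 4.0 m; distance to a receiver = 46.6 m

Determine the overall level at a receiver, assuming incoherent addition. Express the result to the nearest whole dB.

90 dB

First find each source's level at the receiver (point-source: −20·log₁₀(r/r_ref)), then combine on an intensity basis.
milling machine: 95.8 − 20·log₁₀(3.5/1.8) = 95.8 − 5.78 = 90.02 dB.
grinder: 87.9 − 20·log₁₀(44.1/4.5) = 87.9 − 19.82 = 68.08 dB.
pump: 77.6 − 20·log₁₀(46.6/4.0) = 77.6 − 21.33 = 56.27 dB.
Σ 10^(L/10) = 1.012e+09 → L_total = 10·log₁₀(1.012e+09) = 90.05 dB.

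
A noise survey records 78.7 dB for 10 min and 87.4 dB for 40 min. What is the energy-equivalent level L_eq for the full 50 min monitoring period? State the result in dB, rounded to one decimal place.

Weight each interval's intensity by its duration and average over T = 50 min:
Σ tᵢ·10^(Lᵢ/10) = 10·10^(78.7/10) + 40·10^(87.4/10) = 2.272e+10.
L_eq = 10·log₁₀(2.272e+10/50) = 86.57 dB.

86.6 dB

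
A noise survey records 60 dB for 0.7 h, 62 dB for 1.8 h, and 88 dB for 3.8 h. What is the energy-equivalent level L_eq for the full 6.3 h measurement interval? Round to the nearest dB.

86 dB

Weight each interval's intensity by its duration and average over T = 6.3 h:
Σ tᵢ·10^(Lᵢ/10) = 0.7·10^(60/10) + 1.8·10^(62/10) + 3.8·10^(88/10) = 2.401e+09.
L_eq = 10·log₁₀(2.401e+09/6.3) = 85.81 dB.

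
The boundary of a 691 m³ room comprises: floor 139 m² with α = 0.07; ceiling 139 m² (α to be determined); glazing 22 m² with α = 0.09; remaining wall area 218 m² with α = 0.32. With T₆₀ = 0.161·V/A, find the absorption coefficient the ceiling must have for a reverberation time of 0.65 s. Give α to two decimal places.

Required total absorption A = 0.161·691/0.65 = 171.16 m².
Absorption from the other surfaces = 139·0.07 + 22·0.09 + 218·0.32 = 81.47 m², so the ceiling must supply 89.69 m² over 139 m².
α = 89.69/139 = 0.645.

0.65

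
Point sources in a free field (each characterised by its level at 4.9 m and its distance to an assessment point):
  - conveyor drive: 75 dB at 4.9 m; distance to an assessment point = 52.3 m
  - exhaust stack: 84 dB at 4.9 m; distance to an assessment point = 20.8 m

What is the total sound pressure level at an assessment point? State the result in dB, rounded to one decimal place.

First find each source's level at the receiver (point-source: −20·log₁₀(r/r_ref)), then combine on an intensity basis.
conveyor drive: 75 − 20·log₁₀(52.3/4.9) = 75 − 20.57 = 54.43 dB.
exhaust stack: 84 − 20·log₁₀(20.8/4.9) = 84 − 12.56 = 71.44 dB.
Σ 10^(L/10) = 1.422e+07 → L_total = 10·log₁₀(1.422e+07) = 71.53 dB.

71.5 dB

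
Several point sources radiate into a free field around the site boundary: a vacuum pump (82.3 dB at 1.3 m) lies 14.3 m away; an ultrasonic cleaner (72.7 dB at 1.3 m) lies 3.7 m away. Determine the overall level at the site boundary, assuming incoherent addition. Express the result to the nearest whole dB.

Apply inverse-square spreading to bring every level to the receiver, then sum 10^(L/10).
vacuum pump: 82.3 − 20·log₁₀(14.3/1.3) = 82.3 − 20.83 = 61.47 dB.
ultrasonic cleaner: 72.7 − 20·log₁₀(3.7/1.3) = 72.7 − 9.09 = 63.61 dB.
Σ 10^(L/10) = 3.702e+06 → L_total = 10·log₁₀(3.702e+06) = 65.68 dB.

66 dB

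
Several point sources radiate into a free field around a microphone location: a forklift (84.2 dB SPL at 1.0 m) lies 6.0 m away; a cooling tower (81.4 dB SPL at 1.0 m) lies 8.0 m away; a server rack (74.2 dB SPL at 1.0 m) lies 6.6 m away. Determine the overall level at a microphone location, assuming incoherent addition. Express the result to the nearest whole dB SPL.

Apply inverse-square spreading to bring every level to the receiver, then sum 10^(L/10).
forklift: 84.2 − 20·log₁₀(6.0/1.0) = 84.2 − 15.56 = 68.64 dB SPL.
cooling tower: 81.4 − 20·log₁₀(8.0/1.0) = 81.4 − 18.06 = 63.34 dB SPL.
server rack: 74.2 − 20·log₁₀(6.6/1.0) = 74.2 − 16.39 = 57.81 dB SPL.
Σ 10^(L/10) = 1.007e+07 → L_total = 10·log₁₀(1.007e+07) = 70.03 dB SPL.

70 dB SPL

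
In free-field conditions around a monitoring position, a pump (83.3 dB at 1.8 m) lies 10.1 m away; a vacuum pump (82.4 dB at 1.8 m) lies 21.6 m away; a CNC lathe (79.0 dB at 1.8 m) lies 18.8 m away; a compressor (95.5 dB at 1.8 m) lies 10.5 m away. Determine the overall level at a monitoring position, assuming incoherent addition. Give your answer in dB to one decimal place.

80.5 dB

Apply inverse-square spreading to bring every level to the receiver, then sum 10^(L/10).
pump: 83.3 − 20·log₁₀(10.1/1.8) = 83.3 − 14.98 = 68.32 dB.
vacuum pump: 82.4 − 20·log₁₀(21.6/1.8) = 82.4 − 21.58 = 60.82 dB.
CNC lathe: 79.0 − 20·log₁₀(18.8/1.8) = 79.0 − 20.38 = 58.62 dB.
compressor: 95.5 − 20·log₁₀(10.5/1.8) = 95.5 − 15.32 = 80.18 dB.
Σ 10^(L/10) = 1.130e+08 → L_total = 10·log₁₀(1.130e+08) = 80.53 dB.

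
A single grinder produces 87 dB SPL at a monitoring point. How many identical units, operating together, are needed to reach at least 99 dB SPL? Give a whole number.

16

The shortfall is 99 − 87 = 12.0 dB, and N units add 10·log₁₀ N, so need 10·log₁₀ N ≥ 12.0.
N ≥ 10^(12.0/10) = 15.849, so N = 16.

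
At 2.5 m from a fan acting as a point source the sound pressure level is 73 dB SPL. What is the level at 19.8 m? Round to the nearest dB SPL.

55 dB SPL

For a point source, L₂ = L₁ − 20·log₁₀(r₂/r₁).
L₂ = 73 − 20·log₁₀(19.8/2.5) = 73 − 17.975 = 55.03 dB SPL.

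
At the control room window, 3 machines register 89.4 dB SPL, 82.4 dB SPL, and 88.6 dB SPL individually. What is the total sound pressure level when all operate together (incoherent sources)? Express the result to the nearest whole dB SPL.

92 dB SPL

For uncorrelated sources the intensities add, so convert each level to linear form, sum, and take 10·log₁₀ of the total.
Σ 10^(L/10) = 10^(89.4/10) + 10^(82.4/10) + 10^(88.6/10) = 1.769e+09.
L_total = 10·log₁₀(1.769e+09) = 92.48 dB SPL.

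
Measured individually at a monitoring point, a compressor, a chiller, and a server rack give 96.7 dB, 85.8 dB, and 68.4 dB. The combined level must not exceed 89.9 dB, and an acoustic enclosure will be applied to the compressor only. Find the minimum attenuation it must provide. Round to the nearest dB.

9 dB

Fixed contribution from the other sources: Σ 10^(L/10) = 10^(85.8/10) + 10^(68.4/10) = 3.871e+08 (85.88 dB).
The limit corresponds to 10^(89.9/10) = 9.772e+08; subtracting the fixed part leaves 5.901e+08 for the compressor, i.e. 87.71 dB.
Required insertion loss = 96.7 − 87.71 = 8.99 dB.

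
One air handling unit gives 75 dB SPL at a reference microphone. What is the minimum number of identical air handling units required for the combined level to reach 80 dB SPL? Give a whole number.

4

N identical sources give L₁ + 10·log₁₀ N, so require 10·log₁₀ N ≥ 80 − 75 = 5.0 dB.
N ≥ 10^(5.0/10) = 3.162, so N = 4.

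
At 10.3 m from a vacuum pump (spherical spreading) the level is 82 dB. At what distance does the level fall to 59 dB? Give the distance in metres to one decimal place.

The 23.0 dB drop corresponds to a distance ratio of 10^(23.0/20) for a point source.
r₂ = 10.3·10^((82−59)/20) = 10.3·10^(23.0/20) = 145.49 m.

145.5 m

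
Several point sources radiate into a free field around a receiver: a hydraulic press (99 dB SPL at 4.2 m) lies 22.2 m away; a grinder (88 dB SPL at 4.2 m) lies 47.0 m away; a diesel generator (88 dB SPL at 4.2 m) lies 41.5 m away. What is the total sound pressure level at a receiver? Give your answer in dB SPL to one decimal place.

Propagate each source to the receiver with L = L_ref − 20·log₁₀(r/r_ref), then add intensities.
hydraulic press: 99 − 20·log₁₀(22.2/4.2) = 99 − 14.46 = 84.54 dB SPL.
grinder: 88 − 20·log₁₀(47.0/4.2) = 88 − 20.98 = 67.02 dB SPL.
diesel generator: 88 − 20·log₁₀(41.5/4.2) = 88 − 19.90 = 68.10 dB SPL.
Σ 10^(L/10) = 2.958e+08 → L_total = 10·log₁₀(2.958e+08) = 84.71 dB SPL.

84.7 dB SPL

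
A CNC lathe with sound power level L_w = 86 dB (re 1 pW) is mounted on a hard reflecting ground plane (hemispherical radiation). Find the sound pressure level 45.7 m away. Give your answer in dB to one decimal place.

44.8 dB

L_p = L_w − 10·log₁₀(2π·r²) with r = 45.7 m.
2π·r² = 1.312e+04 m², 10·log₁₀ of that is 41.180 dB.
L_p = 86 − 41.180 = 44.82 dB.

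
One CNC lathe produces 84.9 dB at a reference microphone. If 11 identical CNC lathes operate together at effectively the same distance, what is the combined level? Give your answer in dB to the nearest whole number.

With 11 equal, uncorrelated contributions the intensity is 11× that of one unit, giving a rise of 10·log₁₀ 11.
L_total = 84.9 + 10·log₁₀(11) = 84.9 + 10.414 = 95.31 dB.

95 dB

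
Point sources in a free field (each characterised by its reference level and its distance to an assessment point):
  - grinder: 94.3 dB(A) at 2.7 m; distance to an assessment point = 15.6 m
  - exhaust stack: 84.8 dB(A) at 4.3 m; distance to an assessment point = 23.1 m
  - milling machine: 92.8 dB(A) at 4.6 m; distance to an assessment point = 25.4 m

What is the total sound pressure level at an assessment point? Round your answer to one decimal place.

81.9 dB(A)

Propagate each source to the receiver with L = L_ref − 20·log₁₀(r/r_ref), then add intensities.
grinder: 94.3 − 20·log₁₀(15.6/2.7) = 94.3 − 15.24 = 79.06 dB(A).
exhaust stack: 84.8 − 20·log₁₀(23.1/4.3) = 84.8 − 14.60 = 70.20 dB(A).
milling machine: 92.8 − 20·log₁₀(25.4/4.6) = 92.8 − 14.84 = 77.96 dB(A).
Σ 10^(L/10) = 1.536e+08 → L_total = 10·log₁₀(1.536e+08) = 81.86 dB(A).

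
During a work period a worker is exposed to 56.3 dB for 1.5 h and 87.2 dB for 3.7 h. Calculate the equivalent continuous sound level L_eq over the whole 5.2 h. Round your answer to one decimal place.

85.7 dB

Weight each interval's intensity by its duration and average over T = 5.2 h:
Σ tᵢ·10^(Lᵢ/10) = 1.5·10^(56.3/10) + 3.7·10^(87.2/10) = 1.942e+09.
L_eq = 10·log₁₀(1.942e+09/5.2) = 85.72 dB.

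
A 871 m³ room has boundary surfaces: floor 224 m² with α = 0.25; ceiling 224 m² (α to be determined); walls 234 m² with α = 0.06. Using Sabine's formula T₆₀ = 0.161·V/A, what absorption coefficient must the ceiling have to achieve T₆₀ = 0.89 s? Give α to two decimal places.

0.39

Required total absorption A = 0.161·871/0.89 = 157.56 m².
Absorption from the other surfaces = 224·0.25 + 234·0.06 = 70.04 m², so the ceiling must supply 87.52 m² over 224 m².
α = 87.52/224 = 0.391.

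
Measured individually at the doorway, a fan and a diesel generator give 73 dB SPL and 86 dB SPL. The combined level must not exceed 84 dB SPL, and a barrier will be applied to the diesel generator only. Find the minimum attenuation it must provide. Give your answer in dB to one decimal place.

Fixed contribution from the other source: Σ 10^(L/10) = 10^(73/10) = 1.995e+07 (73.00 dB SPL).
The limit corresponds to 10^(84/10) = 2.512e+08; subtracting the fixed part leaves 2.312e+08 for the diesel generator, i.e. 83.64 dB SPL.
Required insertion loss = 86 − 83.64 = 2.36 dB.

2.4 dB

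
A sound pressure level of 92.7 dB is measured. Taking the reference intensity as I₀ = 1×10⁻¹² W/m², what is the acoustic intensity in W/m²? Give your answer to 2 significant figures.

I/I₀ = 10^(92.7/10) = 1.862e+09, so I = 1.862e+09 × 10⁻¹² W/m².

0.0019 W/m²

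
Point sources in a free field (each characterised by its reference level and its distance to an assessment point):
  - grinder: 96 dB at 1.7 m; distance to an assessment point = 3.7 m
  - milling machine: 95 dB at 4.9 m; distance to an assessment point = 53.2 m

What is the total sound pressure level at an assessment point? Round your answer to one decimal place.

89.4 dB

Apply inverse-square spreading to bring every level to the receiver, then sum 10^(L/10).
grinder: 96 − 20·log₁₀(3.7/1.7) = 96 − 6.76 = 89.24 dB.
milling machine: 95 − 20·log₁₀(53.2/4.9) = 95 − 20.71 = 74.29 dB.
Σ 10^(L/10) = 8.672e+08 → L_total = 10·log₁₀(8.672e+08) = 89.38 dB.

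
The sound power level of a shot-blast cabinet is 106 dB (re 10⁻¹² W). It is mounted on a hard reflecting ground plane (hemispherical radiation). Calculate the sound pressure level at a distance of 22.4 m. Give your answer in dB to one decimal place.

L_p = L_w − 10·log₁₀(2π·r²) with r = 22.4 m.
2π·r² = 3153 m², 10·log₁₀ of that is 34.987 dB.
L_p = 106 − 34.987 = 71.01 dB.

71.0 dB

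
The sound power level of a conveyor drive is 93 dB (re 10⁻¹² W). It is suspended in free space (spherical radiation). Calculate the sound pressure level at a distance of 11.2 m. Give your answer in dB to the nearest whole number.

The power spreads over a sphere of area 4π·r², so L_p = L_w − 10·log₁₀(4π·r²).
4π·r² = 1576 m², 10·log₁₀ of that is 31.976 dB.
L_p = 93 − 31.976 = 61.02 dB.

61 dB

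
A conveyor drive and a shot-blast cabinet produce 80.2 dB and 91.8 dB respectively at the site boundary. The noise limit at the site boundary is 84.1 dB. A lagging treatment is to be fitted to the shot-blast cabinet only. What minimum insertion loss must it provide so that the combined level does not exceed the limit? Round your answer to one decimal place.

10.0 dB

Fixed contribution from the other source: Σ 10^(L/10) = 10^(80.2/10) = 1.047e+08 (80.20 dB).
The limit corresponds to 10^(84.1/10) = 2.570e+08; subtracting the fixed part leaves 1.523e+08 for the shot-blast cabinet, i.e. 81.83 dB.
Required insertion loss = 91.8 − 81.83 = 9.97 dB.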